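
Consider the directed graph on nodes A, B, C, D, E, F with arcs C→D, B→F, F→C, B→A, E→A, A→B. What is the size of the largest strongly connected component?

2

{A, B} are all mutually reachable — one SCC of size 2.
{D} is an SCC by itself.
{C} is an SCC by itself.
{F} is an SCC by itself.
{E} is an SCC by itself.
The largest has 2 vertices.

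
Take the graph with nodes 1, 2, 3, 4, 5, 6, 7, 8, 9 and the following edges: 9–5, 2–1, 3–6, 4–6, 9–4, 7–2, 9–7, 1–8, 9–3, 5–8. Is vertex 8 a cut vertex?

Deleting 8 leaves 1 component (was 1) (its neighbors 1, 5 remain connected to each other), so 8 is not a cut vertex.

No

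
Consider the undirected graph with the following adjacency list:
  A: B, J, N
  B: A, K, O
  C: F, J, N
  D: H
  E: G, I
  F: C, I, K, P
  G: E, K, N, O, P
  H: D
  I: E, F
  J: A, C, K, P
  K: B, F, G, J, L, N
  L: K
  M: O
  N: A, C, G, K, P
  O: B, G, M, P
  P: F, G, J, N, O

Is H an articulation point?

No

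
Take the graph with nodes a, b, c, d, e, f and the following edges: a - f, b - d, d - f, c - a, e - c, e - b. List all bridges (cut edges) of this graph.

The edges on the cycle e-c-a-f-d-b-e are not bridges since each lies on that cycle.
Every edge lies on some cycle, so there are no bridges.

none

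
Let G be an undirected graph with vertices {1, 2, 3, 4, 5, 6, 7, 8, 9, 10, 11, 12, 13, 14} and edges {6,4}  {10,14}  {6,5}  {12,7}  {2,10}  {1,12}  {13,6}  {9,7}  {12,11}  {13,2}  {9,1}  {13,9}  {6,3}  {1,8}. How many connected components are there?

1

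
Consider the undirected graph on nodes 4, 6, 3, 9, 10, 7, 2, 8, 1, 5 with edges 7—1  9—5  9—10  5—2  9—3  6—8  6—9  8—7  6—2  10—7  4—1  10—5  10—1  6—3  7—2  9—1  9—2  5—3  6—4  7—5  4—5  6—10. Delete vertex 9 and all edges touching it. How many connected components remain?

1

With 9 gone, the remaining components are: {1, 2, 3, 4, 5, 6, 7, 8, 10}.
That is 1 component.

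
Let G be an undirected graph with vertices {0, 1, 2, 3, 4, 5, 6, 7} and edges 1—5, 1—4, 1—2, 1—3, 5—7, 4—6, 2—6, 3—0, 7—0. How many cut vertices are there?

Removing 1 increases the component count from 1 to 2, so 1 is a cut vertex.
By contrast removing 3 leaves 1 component; it is not a cut vertex. No other vertex is a cut vertex either.

1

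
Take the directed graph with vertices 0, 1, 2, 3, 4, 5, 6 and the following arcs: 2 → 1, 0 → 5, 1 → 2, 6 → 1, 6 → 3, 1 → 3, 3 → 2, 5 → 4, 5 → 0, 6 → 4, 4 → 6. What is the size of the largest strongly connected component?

{1, 2, 3} are all mutually reachable — one SCC of size 3.
{0, 5} are all mutually reachable — one SCC of size 2.
{4, 6} are all mutually reachable — one SCC of size 2.
The largest has 3 vertices.

3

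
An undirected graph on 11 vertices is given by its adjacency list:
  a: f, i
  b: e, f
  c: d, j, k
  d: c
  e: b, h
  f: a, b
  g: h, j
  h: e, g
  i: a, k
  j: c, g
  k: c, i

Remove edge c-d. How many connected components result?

Before removal there is 1 component.
c-d is a bridge — removing it separates c's side from d's side.
After removal: 2 components.

2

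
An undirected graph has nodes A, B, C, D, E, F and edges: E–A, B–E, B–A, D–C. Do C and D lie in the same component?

From C we can reach C, D, which includes D.

Yes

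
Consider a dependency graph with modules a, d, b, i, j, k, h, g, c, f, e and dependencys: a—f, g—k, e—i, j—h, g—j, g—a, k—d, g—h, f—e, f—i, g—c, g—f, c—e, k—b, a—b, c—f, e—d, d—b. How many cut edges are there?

0

The edges on the cycle g-j-h-g are not bridges since each lies on that cycle.
Every edge lies on some cycle, so there are no bridges.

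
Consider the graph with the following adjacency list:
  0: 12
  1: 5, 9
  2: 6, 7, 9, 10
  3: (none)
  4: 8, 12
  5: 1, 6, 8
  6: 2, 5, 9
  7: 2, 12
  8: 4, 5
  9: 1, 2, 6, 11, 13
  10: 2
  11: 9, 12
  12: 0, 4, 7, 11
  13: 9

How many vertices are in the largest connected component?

13

3 is isolated — a component by itself.
Starting from 0 we can reach 0, 1, 2, 4, 5, 6, 7, 8, 9, 10, 11, 12, 13. That is one component of size 13.
The largest has 13 vertices.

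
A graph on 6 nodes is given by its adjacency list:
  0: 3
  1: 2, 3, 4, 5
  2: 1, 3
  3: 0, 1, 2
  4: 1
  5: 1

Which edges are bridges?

The edges on the cycle 2-1-3-2 are not bridges since each lies on that cycle.
But removing 3-0 disconnects 3 from 0; removing 1-5 disconnects 1 from 5; removing 1-4 disconnects 1 from 4 — these are bridges.

0-3, 1-4, 1-5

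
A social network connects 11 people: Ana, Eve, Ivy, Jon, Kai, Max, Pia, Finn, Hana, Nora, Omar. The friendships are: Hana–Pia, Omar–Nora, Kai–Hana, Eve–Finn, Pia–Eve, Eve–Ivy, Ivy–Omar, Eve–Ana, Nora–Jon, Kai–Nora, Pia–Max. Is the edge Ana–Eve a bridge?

Yes

Removing Ana–Eve leaves no path between Ana and Eve: the component count goes from 1 to 2. So it is a bridge.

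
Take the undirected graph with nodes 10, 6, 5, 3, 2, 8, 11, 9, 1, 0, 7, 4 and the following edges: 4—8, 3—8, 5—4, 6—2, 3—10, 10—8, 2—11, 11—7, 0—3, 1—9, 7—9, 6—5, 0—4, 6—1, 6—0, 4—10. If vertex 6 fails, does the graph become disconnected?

Yes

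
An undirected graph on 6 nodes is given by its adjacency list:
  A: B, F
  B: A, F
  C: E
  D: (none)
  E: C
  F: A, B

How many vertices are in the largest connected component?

D is isolated — a component by itself.
Starting from C we can reach C, E. That is one component of size 2.
Starting from A we can reach A, B, F. That is one component of size 3.
The largest has 3 vertices.

3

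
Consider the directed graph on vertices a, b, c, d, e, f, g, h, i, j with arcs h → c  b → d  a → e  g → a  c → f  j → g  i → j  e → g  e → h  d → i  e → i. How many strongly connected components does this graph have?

6

{a, e, g, i, j} are all mutually reachable — one SCC of size 5.
{d} is an SCC by itself.
{c} is an SCC by itself.
{b} is an SCC by itself.
{f} is an SCC by itself.
(and 1 more singleton SCC)
That gives 6 strongly connected components.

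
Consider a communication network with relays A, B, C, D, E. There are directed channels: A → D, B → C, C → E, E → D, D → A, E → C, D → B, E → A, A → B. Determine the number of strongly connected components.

{A, B, C, D, E} are all mutually reachable — one SCC of size 5.
That gives 1 strongly connected component.

1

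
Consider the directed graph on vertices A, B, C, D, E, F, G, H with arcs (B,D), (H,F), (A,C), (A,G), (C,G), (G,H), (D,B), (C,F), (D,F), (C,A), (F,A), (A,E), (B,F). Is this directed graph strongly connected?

There is no directed path from C to D, so the graph is not strongly connected.

No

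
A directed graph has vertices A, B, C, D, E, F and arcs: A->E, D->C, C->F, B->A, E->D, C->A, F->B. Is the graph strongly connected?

Yes

From B we can reach every vertex (A, B, C, D, E, F), and every vertex can reach B (A, B, C, D, E, F). So the whole graph is one strongly connected component.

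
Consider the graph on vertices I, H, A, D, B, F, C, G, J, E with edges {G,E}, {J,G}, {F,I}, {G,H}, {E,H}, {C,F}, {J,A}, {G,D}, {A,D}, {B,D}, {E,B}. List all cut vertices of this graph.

Removing F increases the component count from 2 to 3, so F is a cut vertex.
By contrast removing J leaves 2 components; it is not a cut vertex. No other vertex is a cut vertex either.

F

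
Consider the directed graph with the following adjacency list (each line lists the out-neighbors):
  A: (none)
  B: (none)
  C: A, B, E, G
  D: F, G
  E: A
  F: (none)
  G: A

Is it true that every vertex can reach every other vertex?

There is no directed path from A to C, so the graph is not strongly connected.

No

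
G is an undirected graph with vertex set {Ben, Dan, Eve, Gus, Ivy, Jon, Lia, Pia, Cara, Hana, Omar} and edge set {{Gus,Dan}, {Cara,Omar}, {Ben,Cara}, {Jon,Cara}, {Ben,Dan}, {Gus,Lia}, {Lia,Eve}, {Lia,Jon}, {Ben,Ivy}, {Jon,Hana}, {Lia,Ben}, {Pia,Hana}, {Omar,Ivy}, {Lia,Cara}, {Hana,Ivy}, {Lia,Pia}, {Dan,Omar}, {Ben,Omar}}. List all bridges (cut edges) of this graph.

Eve-Lia

The edges on the cycle Lia-Ben-Dan-Omar-Ivy-Hana-Pia-Lia are not bridges since each lies on that cycle.
But removing Eve-Lia disconnects Eve from Lia — this is a bridge.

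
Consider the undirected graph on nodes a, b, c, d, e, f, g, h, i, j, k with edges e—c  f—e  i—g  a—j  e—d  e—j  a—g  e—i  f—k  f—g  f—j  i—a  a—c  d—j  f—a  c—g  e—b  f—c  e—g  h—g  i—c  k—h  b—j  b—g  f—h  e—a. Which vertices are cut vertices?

none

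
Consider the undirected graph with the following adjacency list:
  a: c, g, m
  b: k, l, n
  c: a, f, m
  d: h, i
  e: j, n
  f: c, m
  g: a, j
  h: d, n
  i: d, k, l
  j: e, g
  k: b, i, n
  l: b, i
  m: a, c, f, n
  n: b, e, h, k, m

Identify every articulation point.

n

Removing n increases the component count from 1 to 2, so n is a cut vertex.
By contrast removing d leaves 1 component; it is not a cut vertex. No other vertex is a cut vertex either.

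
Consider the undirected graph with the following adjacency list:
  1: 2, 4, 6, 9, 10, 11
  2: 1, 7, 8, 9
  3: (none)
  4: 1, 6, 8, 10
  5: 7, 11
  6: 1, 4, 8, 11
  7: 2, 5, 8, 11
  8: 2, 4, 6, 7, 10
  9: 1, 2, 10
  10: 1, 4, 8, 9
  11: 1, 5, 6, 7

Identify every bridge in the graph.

The edges on the cycle 10-4-6-11-1-10 are not bridges since each lies on that cycle.
Every edge lies on some cycle, so there are no bridges.

none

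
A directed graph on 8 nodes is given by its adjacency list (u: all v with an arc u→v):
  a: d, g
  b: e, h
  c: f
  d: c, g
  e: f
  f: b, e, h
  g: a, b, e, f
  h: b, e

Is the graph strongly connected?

No

There is no directed path from f to g, so the graph is not strongly connected.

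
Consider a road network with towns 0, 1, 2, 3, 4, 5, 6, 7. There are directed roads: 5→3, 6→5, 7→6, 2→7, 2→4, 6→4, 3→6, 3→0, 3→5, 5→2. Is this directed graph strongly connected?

No

There is no directed path from 3 to 1, so the graph is not strongly connected.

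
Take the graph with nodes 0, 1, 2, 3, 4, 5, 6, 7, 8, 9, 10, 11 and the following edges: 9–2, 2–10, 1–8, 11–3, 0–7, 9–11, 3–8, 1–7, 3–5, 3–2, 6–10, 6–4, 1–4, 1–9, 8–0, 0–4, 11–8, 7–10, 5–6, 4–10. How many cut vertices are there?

0

Removing 11, for instance, still leaves 1 component. No single vertex removal increases the component count — the graph has no articulation points.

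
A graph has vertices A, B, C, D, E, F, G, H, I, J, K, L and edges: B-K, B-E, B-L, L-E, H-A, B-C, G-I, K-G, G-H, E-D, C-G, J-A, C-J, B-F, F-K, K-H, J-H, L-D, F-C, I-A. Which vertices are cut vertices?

Removing B increases the component count from 1 to 2, so B is a cut vertex.
By contrast removing D leaves 1 component; it is not a cut vertex. No other vertex is a cut vertex either.

B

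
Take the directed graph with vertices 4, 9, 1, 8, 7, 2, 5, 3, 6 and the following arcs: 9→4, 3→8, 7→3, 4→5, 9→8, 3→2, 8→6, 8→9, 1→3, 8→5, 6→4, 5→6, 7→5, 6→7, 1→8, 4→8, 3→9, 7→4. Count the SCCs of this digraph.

{3, 4, 5, 6, 7, 8, 9} are all mutually reachable — one SCC of size 7.
{1} is an SCC by itself.
{2} is an SCC by itself.
That gives 3 strongly connected components.

3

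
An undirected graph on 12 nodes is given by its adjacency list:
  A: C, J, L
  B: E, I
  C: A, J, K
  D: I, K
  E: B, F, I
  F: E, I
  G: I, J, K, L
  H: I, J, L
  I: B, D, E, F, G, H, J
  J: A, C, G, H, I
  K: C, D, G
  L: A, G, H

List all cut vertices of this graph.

Removing I increases the component count from 1 to 2, so I is a cut vertex.
By contrast removing C leaves 1 component; it is not a cut vertex. No other vertex is a cut vertex either.

I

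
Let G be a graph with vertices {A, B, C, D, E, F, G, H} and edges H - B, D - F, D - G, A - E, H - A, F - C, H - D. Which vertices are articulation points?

A, D, F, H

Removing A increases the component count from 1 to 2, so A is a cut vertex.
Removing D increases the component count from 1 to 3, so D is a cut vertex.
Removing F increases the component count from 1 to 2, so F is a cut vertex.
Likewise H is a cut vertex.
By contrast removing B leaves 1 component; it is not a cut vertex. No other vertex is a cut vertex either.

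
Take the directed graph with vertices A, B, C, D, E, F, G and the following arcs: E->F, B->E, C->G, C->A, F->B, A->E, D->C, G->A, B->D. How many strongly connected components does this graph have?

{A, B, C, D, E, F, G} are all mutually reachable — one SCC of size 7.
That gives 1 strongly connected component.

1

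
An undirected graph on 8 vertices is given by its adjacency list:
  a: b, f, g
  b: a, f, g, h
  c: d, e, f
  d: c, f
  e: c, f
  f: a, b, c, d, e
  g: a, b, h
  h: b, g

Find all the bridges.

none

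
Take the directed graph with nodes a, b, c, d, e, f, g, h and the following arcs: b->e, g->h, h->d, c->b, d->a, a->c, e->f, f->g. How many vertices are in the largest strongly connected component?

8

{a, b, c, d, e, f, g, h} are all mutually reachable — one SCC of size 8.
The largest has 8 vertices.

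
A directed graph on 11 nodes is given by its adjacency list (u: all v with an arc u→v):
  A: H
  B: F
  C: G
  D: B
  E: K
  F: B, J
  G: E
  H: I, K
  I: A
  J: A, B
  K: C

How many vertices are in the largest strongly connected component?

4

{C, E, G, K} are all mutually reachable — one SCC of size 4.
{B, F, J} are all mutually reachable — one SCC of size 3.
{A, H, I} are all mutually reachable — one SCC of size 3.
{D} is an SCC by itself.
The largest has 4 vertices.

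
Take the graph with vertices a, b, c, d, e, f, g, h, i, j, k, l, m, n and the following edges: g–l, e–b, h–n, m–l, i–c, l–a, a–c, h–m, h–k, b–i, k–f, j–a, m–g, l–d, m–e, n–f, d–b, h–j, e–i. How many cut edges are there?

The edges on the cycle h-k-f-n-h are not bridges since each lies on that cycle.
Every edge lies on some cycle, so there are no bridges.

0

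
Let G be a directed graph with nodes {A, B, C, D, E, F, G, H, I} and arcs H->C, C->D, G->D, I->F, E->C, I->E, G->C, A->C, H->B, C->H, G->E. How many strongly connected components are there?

8

{C, H} are all mutually reachable — one SCC of size 2.
{G} is an SCC by itself.
{I} is an SCC by itself.
{B} is an SCC by itself.
{A} is an SCC by itself.
(and 3 more singleton SCCs)
That gives 8 strongly connected components.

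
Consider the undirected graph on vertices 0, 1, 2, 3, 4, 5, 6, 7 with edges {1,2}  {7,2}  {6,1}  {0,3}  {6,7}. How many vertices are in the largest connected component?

4

5 is isolated — a component by itself.
4 is isolated — a component by itself.
Starting from 0 we can reach 0, 3. That is one component of size 2.
Starting from 1 we can reach 1, 2, 6, 7. That is one component of size 4.
The largest has 4 vertices.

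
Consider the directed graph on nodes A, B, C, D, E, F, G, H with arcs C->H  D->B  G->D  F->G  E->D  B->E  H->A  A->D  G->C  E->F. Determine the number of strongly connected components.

{A, B, C, D, E, F, G, H} are all mutually reachable — one SCC of size 8.
That gives 1 strongly connected component.

1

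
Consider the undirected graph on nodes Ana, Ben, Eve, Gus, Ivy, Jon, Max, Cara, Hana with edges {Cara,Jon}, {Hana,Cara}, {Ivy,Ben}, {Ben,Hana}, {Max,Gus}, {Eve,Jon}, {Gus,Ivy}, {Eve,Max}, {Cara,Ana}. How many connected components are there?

1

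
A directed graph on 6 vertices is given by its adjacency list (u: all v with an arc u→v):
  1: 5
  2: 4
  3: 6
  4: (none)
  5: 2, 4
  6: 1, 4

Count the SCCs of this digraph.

6

{6} is an SCC by itself.
{4} is an SCC by itself.
{5} is an SCC by itself.
{1} is an SCC by itself.
{3} is an SCC by itself.
(and 1 more singleton SCC)
That gives 6 strongly connected components.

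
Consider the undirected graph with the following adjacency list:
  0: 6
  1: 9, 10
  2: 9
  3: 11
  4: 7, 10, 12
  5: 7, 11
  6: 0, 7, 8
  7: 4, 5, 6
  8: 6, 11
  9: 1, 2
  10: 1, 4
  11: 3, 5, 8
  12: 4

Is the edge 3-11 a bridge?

Yes

Removing 3-11 leaves no path between 3 and 11: the component count goes from 1 to 2. So it is a bridge.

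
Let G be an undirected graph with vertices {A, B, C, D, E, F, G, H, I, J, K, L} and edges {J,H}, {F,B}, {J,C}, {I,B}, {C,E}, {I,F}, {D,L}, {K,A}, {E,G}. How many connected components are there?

4

Starting from A we can reach A, K. That is one component of size 2.
Starting from D we can reach D, L. That is one component of size 2.
Starting from B we can reach B, F, I. That is one component of size 3.
Starting from C we can reach C, E, G, H, J. That is one component of size 5.
Total: 4 components.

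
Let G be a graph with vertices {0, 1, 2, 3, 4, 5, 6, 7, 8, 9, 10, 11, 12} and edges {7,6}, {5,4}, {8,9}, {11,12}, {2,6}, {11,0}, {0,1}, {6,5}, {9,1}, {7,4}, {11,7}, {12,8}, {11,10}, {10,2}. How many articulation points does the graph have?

Removing 11 increases the component count from 2 to 3, so 11 is a cut vertex.
By contrast removing 0 leaves 2 components; it is not a cut vertex. No other vertex is a cut vertex either.

1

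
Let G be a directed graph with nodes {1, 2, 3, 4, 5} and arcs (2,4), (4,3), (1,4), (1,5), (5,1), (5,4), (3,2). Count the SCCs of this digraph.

2

{2, 3, 4} are all mutually reachable — one SCC of size 3.
{1, 5} are all mutually reachable — one SCC of size 2.
That gives 2 strongly connected components.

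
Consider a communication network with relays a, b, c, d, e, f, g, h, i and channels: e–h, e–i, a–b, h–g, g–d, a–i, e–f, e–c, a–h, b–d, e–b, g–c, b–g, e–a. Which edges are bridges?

e-f

The edges on the cycle e-a-i-e are not bridges since each lies on that cycle.
But removing f–e disconnects f from e — this is a bridge.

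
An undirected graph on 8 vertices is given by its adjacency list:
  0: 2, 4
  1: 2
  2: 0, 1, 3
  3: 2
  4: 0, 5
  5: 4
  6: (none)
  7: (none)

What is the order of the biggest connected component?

6 is isolated — a component by itself.
7 is isolated — a component by itself.
Starting from 0 we can reach 0, 1, 2, 3, 4, 5. That is one component of size 6.
The largest has 6 vertices.

6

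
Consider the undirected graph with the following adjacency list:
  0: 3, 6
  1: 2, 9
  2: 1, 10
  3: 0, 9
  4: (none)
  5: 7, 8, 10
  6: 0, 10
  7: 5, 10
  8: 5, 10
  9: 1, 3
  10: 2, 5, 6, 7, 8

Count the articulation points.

Removing 10 increases the component count from 2 to 3, so 10 is a cut vertex.
By contrast removing 0 leaves 2 components; it is not a cut vertex. No other vertex is a cut vertex either.

1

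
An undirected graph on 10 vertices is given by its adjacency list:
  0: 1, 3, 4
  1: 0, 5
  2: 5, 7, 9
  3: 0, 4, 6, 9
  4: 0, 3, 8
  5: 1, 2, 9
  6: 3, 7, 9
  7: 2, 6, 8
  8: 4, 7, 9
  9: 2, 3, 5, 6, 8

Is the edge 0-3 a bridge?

After removing 0-3, the path 0-4-3 still connects them, so the edge is not a bridge.

No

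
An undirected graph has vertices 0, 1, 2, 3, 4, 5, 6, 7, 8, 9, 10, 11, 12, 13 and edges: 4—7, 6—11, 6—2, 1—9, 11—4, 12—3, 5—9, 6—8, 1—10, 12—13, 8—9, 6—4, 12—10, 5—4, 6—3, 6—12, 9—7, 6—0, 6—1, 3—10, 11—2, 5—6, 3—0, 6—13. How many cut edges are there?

0

The edges on the cycle 6-11-2-6 are not bridges since each lies on that cycle.
Every edge lies on some cycle, so there are no bridges.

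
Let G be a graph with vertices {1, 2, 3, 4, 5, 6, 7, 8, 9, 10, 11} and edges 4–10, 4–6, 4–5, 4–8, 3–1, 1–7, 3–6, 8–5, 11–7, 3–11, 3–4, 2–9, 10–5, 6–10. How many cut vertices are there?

Removing 3 increases the component count from 2 to 3, so 3 is a cut vertex.
By contrast removing 6 leaves 2 components; it is not a cut vertex. No other vertex is a cut vertex either.

1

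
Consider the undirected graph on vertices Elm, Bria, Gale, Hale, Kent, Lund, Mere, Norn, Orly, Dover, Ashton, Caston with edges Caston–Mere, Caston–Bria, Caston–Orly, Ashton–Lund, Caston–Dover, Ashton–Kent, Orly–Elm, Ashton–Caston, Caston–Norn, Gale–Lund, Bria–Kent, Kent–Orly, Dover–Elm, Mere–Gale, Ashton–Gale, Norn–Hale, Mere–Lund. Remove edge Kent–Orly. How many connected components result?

Kent and Orly are still connected via Kent-Ashton-Caston-Orly, so the component count stays at 1.

1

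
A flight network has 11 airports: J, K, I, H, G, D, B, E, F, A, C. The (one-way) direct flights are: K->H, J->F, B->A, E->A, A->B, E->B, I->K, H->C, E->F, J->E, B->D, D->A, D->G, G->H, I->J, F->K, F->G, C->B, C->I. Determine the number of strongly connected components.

{A, B, C, D, E, F, G, H, I, J, K} are all mutually reachable — one SCC of size 11.
That gives 1 strongly connected component.

1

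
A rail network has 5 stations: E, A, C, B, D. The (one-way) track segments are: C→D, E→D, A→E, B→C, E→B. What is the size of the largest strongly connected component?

{B} is an SCC by itself.
{E} is an SCC by itself.
{A} is an SCC by itself.
{D} is an SCC by itself.
{C} is an SCC by itself.
The largest has 1 vertex.

1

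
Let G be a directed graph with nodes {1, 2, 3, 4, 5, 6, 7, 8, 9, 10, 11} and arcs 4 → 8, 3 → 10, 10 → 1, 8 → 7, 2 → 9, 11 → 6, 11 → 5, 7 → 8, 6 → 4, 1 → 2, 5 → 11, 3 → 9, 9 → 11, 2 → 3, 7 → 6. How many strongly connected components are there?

4

{1, 2, 3, 10} are all mutually reachable — one SCC of size 4.
{4, 6, 7, 8} are all mutually reachable — one SCC of size 4.
{5, 11} are all mutually reachable — one SCC of size 2.
{9} is an SCC by itself.
That gives 4 strongly connected components.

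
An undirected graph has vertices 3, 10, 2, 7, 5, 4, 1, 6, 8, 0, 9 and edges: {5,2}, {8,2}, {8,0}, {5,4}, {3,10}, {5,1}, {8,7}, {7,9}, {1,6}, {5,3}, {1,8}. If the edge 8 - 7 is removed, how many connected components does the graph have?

2

Before removal there is 1 component.
8 - 7 is a bridge — removing it separates 8's side from 7's side.
After removal: 2 components.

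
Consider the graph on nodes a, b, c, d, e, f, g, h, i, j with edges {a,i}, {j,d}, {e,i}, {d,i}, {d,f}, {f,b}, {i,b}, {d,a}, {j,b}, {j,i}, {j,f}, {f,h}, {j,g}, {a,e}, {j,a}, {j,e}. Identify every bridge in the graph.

f-h, g-j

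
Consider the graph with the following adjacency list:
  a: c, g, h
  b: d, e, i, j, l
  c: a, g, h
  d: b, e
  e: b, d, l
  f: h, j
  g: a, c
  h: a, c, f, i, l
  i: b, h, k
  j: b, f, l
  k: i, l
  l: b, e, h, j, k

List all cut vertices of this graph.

Removing h increases the component count from 1 to 2, so h is a cut vertex.
By contrast removing l leaves 1 component; it is not a cut vertex. No other vertex is a cut vertex either.

h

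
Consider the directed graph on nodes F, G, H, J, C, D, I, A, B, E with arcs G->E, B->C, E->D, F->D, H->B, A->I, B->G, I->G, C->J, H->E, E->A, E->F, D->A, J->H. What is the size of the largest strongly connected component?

{A, D, E, F, G, I} are all mutually reachable — one SCC of size 6.
{B, C, H, J} are all mutually reachable — one SCC of size 4.
The largest has 6 vertices.

6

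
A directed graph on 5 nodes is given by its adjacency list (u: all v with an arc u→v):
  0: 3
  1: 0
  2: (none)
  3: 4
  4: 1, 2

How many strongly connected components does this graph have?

{0, 1, 3, 4} are all mutually reachable — one SCC of size 4.
{2} is an SCC by itself.
That gives 2 strongly connected components.

2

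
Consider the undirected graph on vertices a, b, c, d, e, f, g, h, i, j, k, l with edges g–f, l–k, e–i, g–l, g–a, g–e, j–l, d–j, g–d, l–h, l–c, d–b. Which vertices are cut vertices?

Removing d increases the component count from 1 to 2, so d is a cut vertex.
Removing e increases the component count from 1 to 2, so e is a cut vertex.
Removing g increases the component count from 1 to 4, so g is a cut vertex.
Likewise l is a cut vertex.
By contrast removing f leaves 1 component; it is not a cut vertex. No other vertex is a cut vertex either.

d, e, g, l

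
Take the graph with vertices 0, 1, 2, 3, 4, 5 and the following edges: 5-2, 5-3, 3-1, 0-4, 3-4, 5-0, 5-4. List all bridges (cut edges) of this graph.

1-3, 2-5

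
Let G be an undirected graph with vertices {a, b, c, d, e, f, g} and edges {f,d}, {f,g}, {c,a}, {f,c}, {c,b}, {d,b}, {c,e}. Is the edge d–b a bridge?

After removing d–b, the path d-f-c-b still connects them, so the edge is not a bridge.

No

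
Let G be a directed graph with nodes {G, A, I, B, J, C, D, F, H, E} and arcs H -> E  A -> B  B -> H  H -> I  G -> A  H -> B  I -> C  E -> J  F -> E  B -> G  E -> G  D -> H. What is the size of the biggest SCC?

{A, B, E, G, H} are all mutually reachable — one SCC of size 5.
{J} is an SCC by itself.
{C} is an SCC by itself.
{D} is an SCC by itself.
{F} is an SCC by itself.
(and 1 more singleton SCC)
The largest has 5 vertices.

5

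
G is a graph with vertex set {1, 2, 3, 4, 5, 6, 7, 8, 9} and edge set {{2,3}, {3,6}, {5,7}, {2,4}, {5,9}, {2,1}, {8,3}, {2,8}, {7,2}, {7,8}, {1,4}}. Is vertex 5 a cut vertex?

Yes

Deleting 5 raises the number of components from 1 to 2, so 5 is a cut vertex.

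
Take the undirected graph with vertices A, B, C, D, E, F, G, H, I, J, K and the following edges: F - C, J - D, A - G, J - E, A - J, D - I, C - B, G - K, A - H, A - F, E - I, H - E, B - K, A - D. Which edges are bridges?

none

The edges on the cycle A-F-C-B-K-G-A are not bridges since each lies on that cycle.
Every edge lies on some cycle, so there are no bridges.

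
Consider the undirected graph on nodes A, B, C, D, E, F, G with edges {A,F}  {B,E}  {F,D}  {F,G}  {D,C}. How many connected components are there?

Starting from B we can reach B, E. That is one component of size 2.
Starting from A we can reach A, C, D, F, G. That is one component of size 5.
Total: 2 components.

2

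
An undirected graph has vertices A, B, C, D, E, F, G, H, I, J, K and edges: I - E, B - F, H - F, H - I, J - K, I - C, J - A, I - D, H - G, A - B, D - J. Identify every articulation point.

H, I, J

Removing H increases the component count from 1 to 2, so H is a cut vertex.
Removing I increases the component count from 1 to 3, so I is a cut vertex.
Removing J increases the component count from 1 to 2, so J is a cut vertex.
By contrast removing D leaves 1 component; it is not a cut vertex. No other vertex is a cut vertex either.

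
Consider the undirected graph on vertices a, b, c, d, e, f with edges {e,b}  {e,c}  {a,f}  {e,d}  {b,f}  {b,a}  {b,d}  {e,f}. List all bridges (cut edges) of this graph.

The edges on the cycle e-b-a-f-e are not bridges since each lies on that cycle.
But removing e—c disconnects e from c — this is a bridge.

c-e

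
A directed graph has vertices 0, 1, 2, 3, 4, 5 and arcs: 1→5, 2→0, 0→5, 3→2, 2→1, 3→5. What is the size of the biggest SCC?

{5} is an SCC by itself.
{0} is an SCC by itself.
{2} is an SCC by itself.
{4} is an SCC by itself.
{1} is an SCC by itself.
(and 1 more singleton SCC)
The largest has 1 vertex.

1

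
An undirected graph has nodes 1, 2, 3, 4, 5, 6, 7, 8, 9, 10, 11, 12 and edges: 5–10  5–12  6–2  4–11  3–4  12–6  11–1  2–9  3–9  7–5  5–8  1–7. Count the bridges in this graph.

2

The edges on the cycle 3-4-11-1-7-5-12-6-2-9-3 are not bridges since each lies on that cycle.
But removing 8–5 disconnects 8 from 5; removing 10–5 disconnects 10 from 5 — these are bridges.
That makes 2 bridges.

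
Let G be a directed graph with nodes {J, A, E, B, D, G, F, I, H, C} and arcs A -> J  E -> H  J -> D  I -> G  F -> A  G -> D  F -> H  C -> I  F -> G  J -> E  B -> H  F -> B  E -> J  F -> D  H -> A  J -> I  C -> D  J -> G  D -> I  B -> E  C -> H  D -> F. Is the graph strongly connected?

No

There is no directed path from B to C, so the graph is not strongly connected.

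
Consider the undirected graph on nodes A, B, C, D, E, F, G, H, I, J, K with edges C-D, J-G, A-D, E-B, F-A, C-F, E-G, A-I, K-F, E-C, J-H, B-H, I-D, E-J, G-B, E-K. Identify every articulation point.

Removing E increases the component count from 1 to 2, so E is a cut vertex.
By contrast removing H leaves 1 component; it is not a cut vertex. No other vertex is a cut vertex either.

E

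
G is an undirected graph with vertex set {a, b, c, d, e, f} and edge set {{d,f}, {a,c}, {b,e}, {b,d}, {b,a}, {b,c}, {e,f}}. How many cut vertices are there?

Removing b increases the component count from 1 to 2, so b is a cut vertex.
By contrast removing d leaves 1 component; it is not a cut vertex. No other vertex is a cut vertex either.

1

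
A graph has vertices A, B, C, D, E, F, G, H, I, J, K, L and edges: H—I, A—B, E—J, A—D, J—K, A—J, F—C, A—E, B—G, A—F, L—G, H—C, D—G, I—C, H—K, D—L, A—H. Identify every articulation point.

Removing A increases the component count from 1 to 2, so A is a cut vertex.
By contrast removing L leaves 1 component; it is not a cut vertex. No other vertex is a cut vertex either.

A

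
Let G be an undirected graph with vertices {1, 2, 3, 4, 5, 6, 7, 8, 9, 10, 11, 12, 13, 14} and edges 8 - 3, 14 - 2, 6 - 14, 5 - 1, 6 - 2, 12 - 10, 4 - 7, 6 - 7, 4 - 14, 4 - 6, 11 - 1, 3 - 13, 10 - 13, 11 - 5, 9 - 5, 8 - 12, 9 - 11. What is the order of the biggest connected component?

Starting from 1 we can reach 1, 5, 9, 11. That is one component of size 4.
Starting from 3 we can reach 3, 8, 10, 12, 13. That is one component of size 5.
Starting from 2 we can reach 2, 4, 6, 7, 14. That is one component of size 5.
The largest has 5 vertices.

5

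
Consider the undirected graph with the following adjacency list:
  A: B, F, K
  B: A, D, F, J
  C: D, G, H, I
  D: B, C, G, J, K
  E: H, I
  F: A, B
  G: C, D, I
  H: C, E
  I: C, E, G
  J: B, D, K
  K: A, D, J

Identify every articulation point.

Removing D increases the component count from 1 to 2, so D is a cut vertex.
By contrast removing I leaves 1 component; it is not a cut vertex. No other vertex is a cut vertex either.

D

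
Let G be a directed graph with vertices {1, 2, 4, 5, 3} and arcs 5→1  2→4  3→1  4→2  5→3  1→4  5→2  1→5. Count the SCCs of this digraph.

2

{1, 3, 5} are all mutually reachable — one SCC of size 3.
{2, 4} are all mutually reachable — one SCC of size 2.
That gives 2 strongly connected components.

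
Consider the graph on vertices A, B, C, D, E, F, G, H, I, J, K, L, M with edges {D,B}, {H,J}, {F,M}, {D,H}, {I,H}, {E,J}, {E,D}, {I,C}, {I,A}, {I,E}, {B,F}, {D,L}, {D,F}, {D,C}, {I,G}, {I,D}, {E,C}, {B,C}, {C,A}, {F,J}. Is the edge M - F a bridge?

Removing M - F leaves no path between M and F: the component count goes from 2 to 3. So it is a bridge.

Yes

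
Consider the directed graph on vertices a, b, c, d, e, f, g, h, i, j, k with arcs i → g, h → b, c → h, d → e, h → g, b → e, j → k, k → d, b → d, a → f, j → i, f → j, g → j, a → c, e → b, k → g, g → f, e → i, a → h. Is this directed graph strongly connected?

There is no directed path from f to c, so the graph is not strongly connected.

No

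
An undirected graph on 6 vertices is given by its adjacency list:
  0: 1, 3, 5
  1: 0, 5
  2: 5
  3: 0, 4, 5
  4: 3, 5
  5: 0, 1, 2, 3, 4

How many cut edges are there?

The edges on the cycle 3-4-5-3 are not bridges since each lies on that cycle.
But removing 2-5 disconnects 2 from 5 — this is a bridge.

1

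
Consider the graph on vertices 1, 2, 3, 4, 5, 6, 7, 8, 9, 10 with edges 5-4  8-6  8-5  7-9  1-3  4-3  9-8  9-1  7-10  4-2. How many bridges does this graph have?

The edges on the cycle 9-8-5-4-3-1-9 are not bridges since each lies on that cycle.
But removing 2-4 disconnects 2 from 4; removing 10-7 disconnects 10 from 7; removing 9-7 disconnects 9 from 7; removing 6-8 disconnects 6 from 8 — these are bridges.
That makes 4 bridges.

4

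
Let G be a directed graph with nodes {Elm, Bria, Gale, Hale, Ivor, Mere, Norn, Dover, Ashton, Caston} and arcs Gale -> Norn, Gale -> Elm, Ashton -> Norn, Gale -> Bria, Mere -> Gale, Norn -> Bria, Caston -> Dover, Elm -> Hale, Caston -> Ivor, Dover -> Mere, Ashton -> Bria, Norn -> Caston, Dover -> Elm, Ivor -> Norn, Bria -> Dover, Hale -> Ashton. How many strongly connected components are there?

{Elm, Bria, Gale, Hale, Ivor, Mere, Norn, Dover, Ashton, Caston} are all mutually reachable — one SCC of size 10.
That gives 1 strongly connected component.

1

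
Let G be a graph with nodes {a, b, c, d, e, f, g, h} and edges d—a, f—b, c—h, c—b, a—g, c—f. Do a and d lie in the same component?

Yes

From a we can reach a, d, g, which includes d.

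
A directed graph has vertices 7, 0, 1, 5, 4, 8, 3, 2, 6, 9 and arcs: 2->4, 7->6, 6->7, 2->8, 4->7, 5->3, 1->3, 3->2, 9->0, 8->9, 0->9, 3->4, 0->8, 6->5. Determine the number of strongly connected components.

3

{2, 3, 4, 5, 6, 7} are all mutually reachable — one SCC of size 6.
{0, 8, 9} are all mutually reachable — one SCC of size 3.
{1} is an SCC by itself.
That gives 3 strongly connected components.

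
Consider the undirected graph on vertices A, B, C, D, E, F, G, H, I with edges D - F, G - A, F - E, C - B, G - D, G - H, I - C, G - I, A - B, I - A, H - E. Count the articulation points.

1

Removing G increases the component count from 1 to 2, so G is a cut vertex.
By contrast removing I leaves 1 component; it is not a cut vertex. No other vertex is a cut vertex either.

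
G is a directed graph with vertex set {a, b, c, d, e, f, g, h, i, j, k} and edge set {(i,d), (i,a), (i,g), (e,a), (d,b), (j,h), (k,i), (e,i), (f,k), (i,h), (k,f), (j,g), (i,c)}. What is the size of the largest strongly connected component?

2

{f, k} are all mutually reachable — one SCC of size 2.
{d} is an SCC by itself.
{b} is an SCC by itself.
{a} is an SCC by itself.
{g} is an SCC by itself.
(and 5 more singleton SCCs)
The largest has 2 vertices.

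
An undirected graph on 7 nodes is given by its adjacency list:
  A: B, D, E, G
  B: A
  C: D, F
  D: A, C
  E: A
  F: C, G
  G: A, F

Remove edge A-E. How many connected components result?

2

Before removal there is 1 component.
A-E is a bridge — removing it separates A's side from E's side.
After removal: 2 components.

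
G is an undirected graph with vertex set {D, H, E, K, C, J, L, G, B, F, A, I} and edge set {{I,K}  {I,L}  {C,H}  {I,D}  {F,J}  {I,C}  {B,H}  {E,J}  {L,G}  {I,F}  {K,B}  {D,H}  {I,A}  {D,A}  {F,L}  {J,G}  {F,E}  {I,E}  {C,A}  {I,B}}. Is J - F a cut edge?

No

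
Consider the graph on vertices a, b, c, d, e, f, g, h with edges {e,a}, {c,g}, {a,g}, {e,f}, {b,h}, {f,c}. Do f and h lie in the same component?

The component containing f is {a, c, e, f, g}, and h is not in it.

No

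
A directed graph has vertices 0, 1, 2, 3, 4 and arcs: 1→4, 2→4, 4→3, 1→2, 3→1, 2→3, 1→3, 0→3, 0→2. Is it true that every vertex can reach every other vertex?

No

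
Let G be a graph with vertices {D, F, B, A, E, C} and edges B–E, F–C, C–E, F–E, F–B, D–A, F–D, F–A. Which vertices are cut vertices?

F

Removing F increases the component count from 1 to 2, so F is a cut vertex.
By contrast removing B leaves 1 component; it is not a cut vertex. No other vertex is a cut vertex either.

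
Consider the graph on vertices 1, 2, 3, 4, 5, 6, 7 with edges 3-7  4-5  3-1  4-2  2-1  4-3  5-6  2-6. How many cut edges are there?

The edges on the cycle 4-3-1-2-4 are not bridges since each lies on that cycle.
But removing 7-3 disconnects 7 from 3 — this is a bridge.

1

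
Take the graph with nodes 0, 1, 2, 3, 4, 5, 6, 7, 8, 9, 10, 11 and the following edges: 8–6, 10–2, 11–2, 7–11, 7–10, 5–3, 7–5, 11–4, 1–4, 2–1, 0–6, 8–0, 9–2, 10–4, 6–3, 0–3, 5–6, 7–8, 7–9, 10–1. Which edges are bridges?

none

The edges on the cycle 7-9-2-11-7 are not bridges since each lies on that cycle.
Every edge lies on some cycle, so there are no bridges.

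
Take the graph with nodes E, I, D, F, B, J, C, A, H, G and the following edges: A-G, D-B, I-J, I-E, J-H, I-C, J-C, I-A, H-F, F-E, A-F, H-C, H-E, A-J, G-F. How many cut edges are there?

The edges on the cycle I-A-J-H-C-I are not bridges since each lies on that cycle.
But removing D-B disconnects D from B — this is a bridge.

1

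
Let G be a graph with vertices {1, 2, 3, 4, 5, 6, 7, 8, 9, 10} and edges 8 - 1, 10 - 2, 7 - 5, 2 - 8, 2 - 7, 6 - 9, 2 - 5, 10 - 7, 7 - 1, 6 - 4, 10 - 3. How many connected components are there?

2

Starting from 4 we can reach 4, 6, 9. That is one component of size 3.
Starting from 1 we can reach 1, 2, 3, 5, 7, 8, 10. That is one component of size 7.
Total: 2 components.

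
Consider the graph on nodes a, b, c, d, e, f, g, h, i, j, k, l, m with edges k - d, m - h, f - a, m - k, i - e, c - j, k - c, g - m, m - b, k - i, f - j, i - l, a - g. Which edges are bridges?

b-m, d-k, e-i, h-m, i-k, i-l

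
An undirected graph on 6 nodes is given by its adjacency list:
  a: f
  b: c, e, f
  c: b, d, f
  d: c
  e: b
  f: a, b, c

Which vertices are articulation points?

b, c, f

Removing b increases the component count from 1 to 2, so b is a cut vertex.
Removing c increases the component count from 1 to 2, so c is a cut vertex.
Removing f increases the component count from 1 to 2, so f is a cut vertex.
By contrast removing e leaves 1 component; it is not a cut vertex. No other vertex is a cut vertex either.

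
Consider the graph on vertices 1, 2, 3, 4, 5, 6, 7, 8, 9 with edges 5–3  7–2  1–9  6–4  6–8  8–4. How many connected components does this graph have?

4

Starting from 3 we can reach 3, 5. That is one component of size 2.
Starting from 2 we can reach 2, 7. That is one component of size 2.
Starting from 1 we can reach 1, 9. That is one component of size 2.
Starting from 4 we can reach 4, 6, 8. That is one component of size 3.
Total: 4 components.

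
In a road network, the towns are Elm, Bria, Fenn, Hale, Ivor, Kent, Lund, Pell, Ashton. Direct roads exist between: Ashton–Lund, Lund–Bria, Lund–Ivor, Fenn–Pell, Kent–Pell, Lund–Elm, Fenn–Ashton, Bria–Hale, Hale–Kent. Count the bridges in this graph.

The edges on the cycle Fenn-Ashton-Lund-Bria-Hale-Kent-Pell-Fenn are not bridges since each lies on that cycle.
But removing Elm–Lund disconnects Elm from Lund; removing Lund–Ivor disconnects Lund from Ivor — these are bridges.
That makes 2 bridges.

2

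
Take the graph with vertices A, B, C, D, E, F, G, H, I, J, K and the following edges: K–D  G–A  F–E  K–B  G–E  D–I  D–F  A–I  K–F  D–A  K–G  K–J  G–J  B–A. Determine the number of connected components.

3

H is isolated — a component by itself.
C is isolated — a component by itself.
Starting from A we can reach A, B, D, E, F, G, I, J, K. That is one component of size 9.
Total: 3 components.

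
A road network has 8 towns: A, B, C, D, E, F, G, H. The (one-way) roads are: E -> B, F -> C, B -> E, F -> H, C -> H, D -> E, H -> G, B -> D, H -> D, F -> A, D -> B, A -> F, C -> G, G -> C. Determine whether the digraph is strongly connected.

No

There is no directed path from D to A, so the graph is not strongly connected.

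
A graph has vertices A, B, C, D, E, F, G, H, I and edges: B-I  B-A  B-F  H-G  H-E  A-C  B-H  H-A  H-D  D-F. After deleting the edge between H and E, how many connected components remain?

2

Before removal there is 1 component.
H-E is a bridge — removing it separates H's side from E's side.
After removal: 2 components.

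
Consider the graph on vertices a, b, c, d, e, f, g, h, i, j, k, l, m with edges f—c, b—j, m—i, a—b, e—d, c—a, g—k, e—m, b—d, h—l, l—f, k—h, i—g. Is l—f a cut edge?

After removing l—f, the path l-h-k-g-i-m-e-d-b-a-c-f still connects them, so the edge is not a bridge.

No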